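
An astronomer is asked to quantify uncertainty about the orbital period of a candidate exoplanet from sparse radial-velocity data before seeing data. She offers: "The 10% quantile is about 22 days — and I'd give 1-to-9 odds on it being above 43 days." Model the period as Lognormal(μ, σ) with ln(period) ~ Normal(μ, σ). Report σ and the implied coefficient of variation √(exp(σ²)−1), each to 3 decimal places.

If T ~ Lognormal(μ,σ) then ln T ~ Normal(μ,σ), so the p-quantile of ln T is μ + z_p·σ.
ln(22) = 3.091 and ln(43) = 3.761; z_{0.1} = -1.282, z_{0.9} = 1.282.
σ = (3.761 − 3.091)/(1.282 − (-1.282)) = 0.261.
μ = 3.091 − (-1.282)·0.261 = 3.426.
CV = √(exp(σ²)−1) = √(exp(0.0684)−1) = 0.266.

σ ≈ 0.261, CV ≈ 0.266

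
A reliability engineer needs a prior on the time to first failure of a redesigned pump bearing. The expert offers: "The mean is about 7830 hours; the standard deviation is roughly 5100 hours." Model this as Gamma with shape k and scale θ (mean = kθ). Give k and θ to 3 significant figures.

For Gamma(k, scale θ): mean = kθ, variance = kθ², so CV = 1/√k.
CV = SD/mean = 5100/7830 = 0.6513, hence k = 1/CV² = 2.36.
Then θ = mean/k = 7830/2.36 = 3320.

k ≈ 2.36, θ ≈ 3320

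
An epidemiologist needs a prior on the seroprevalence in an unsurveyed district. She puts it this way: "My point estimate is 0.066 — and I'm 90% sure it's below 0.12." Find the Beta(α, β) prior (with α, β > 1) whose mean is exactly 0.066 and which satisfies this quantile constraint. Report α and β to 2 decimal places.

With mean 0.066 fixed, write α = 0.066s, β = 0.934s where s = α+β.
Need P(θ < 0.12) = 0.9 under Beta(0.066s, 0.934s). Normal approximation: (q−m)/√(m(1−m)/s) ≈ z_{0.9} = 1.28, so s ≈ 0.066·0.934·(1.28)²/(0.12−0.066)² = 34.7.
At s = 34.7: P(θ<0.12) ≈ 0.893. Adjusting to match 0.9 gives s ≈ 37.93.
So α = 0.066·37.93 ≈ 2.50, β = 0.934·37.93 ≈ 35.43.

α ≈ 2.50, β ≈ 35.43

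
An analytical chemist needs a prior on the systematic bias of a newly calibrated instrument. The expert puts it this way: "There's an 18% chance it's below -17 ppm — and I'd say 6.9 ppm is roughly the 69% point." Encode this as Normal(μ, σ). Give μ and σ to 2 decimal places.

For Normal(μ,σ), the p-quantile is μ + z_p·σ. Here z_{0.18} = -0.9154, z_{0.69} = 0.4959.
So -17 = μ − 0.9154σ and 6.9 = μ + 0.4959σ.
Subtracting: σ = (6.9 − -17)/(0.4959 − (-0.9154)) = 16.94.
Then μ = -17 − (-0.9154)·16.94 = -1.50.

μ = -1.50, σ = 16.94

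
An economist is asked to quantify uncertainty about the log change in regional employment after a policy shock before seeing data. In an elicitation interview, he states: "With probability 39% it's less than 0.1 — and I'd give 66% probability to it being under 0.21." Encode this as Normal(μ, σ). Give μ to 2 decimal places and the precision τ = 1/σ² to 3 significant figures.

μ = 0.14, τ = 39.6

The p-quantile of Normal(μ,σ) is μ + z_p·σ, with z_{0.39} = -0.2793 and z_{0.66} = 0.4125.
Eliminate σ: μ = (z₂·x₁ − z₁·x₂)/(z₂ − z₁) = (0.4125·0.1 − (-0.2793)·0.21)/0.6918 = 0.14.
Then σ = (x₂ − x₁)/(z₂ − z₁) = (0.21 − 0.1)/0.6918 = 0.16.
Precision τ = 1/σ² = 1/0.159² = 39.6.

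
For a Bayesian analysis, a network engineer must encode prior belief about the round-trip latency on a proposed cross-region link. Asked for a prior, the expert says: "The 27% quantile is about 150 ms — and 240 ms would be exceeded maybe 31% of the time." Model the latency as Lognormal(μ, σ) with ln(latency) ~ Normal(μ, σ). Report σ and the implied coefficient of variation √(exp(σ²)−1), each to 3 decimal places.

If T ~ Lognormal(μ,σ) then ln T ~ Normal(μ,σ), so the p-quantile of ln T is μ + z_p·σ.
ln(150) = 5.011 and ln(240) = 5.481; z_{0.27} = -0.6128, z_{0.69} = 0.4959.
σ = (5.481 − 5.011)/(0.4959 − (-0.6128)) = 0.424.
μ = 5.011 − (-0.6128)·0.424 = 5.270.
CV = √(exp(σ²)−1) = √(exp(0.1797)−1) = 0.444.

σ ≈ 0.424, CV ≈ 0.444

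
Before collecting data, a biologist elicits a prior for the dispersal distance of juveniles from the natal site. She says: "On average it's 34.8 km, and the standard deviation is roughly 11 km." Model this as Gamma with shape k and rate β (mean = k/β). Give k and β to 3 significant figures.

For Gamma(k, rate β): mean = k/β, variance = k/β², so CV = 1/√k.
CV = SD/mean = 11/34.8 = 0.3161, hence k = 1/CV² = 10.
Then β = k/mean = 10/34.8 = 0.288.

k ≈ 10, β ≈ 0.288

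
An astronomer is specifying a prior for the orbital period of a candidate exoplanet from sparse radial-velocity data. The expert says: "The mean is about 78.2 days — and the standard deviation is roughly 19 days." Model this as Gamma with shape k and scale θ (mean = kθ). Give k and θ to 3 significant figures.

k ≈ 16.9, θ ≈ 4.62

For Gamma(k, scale θ): mean = kθ, variance = kθ², so CV = 1/√k.
CV = SD/mean = 19/78.2 = 0.243, hence k = 1/CV² = 16.9.
Then θ = mean/k = 78.2/16.9 = 4.62.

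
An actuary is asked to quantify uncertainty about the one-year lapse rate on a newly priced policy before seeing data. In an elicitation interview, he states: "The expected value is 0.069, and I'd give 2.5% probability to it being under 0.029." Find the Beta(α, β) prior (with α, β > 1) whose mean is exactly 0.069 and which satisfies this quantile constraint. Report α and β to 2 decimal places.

α ≈ 7.24, β ≈ 97.70

With mean 0.069 fixed, write α = 0.069s, β = 0.931s where s = α+β.
Need P(θ < 0.029) = 0.025 under Beta(0.069s, 0.931s). Normal approximation: (q−m)/√(m(1−m)/s) ≈ z_{0.025} = -1.96, so s ≈ 0.069·0.931·(-1.96)²/(0.029−0.069)² = 154.2.
At s = 154.2: P(θ<0.029) ≈ 0.008. Adjusting to match 0.025 gives s ≈ 104.94.
So α = 0.069·104.94 ≈ 7.24, β = 0.931·104.94 ≈ 97.70.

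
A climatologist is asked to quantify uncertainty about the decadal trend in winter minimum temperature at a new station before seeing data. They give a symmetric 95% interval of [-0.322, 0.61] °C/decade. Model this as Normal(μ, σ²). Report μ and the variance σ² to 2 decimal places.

μ = 0.14, σ² = 0.06

A symmetric 95% interval runs μ ± z·σ with z = 1.96.
Half-width = 0.466, so σ = 0.466/1.96 = 0.238 and σ² = 0.06.
μ is the interval midpoint, 0.14.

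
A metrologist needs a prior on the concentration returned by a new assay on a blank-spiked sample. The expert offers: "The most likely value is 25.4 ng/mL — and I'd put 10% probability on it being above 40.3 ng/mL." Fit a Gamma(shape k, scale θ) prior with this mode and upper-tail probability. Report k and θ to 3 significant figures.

k ≈ 9.81, θ ≈ 2.88

Gamma(k,θ) with k>1 has mode (k−1)θ, so θ = 25.4/(k−1).
Need P(X < 40.3) = 0.9 with θ tied to k this way. Start at k = 2, θ = 25.4: P(X<40.3) ≈ 0.471.
Too low — raise k to concentrate. Iterating converges to k ≈ 9.81.
Then θ = 25.4/(9.81−1) ≈ 2.88.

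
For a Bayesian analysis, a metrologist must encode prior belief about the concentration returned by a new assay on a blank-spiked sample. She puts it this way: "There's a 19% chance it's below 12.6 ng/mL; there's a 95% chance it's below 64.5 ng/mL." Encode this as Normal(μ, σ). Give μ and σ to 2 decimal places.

μ = 30.66, σ = 20.57

The p-quantile of Normal(μ,σ) is μ + z_p·σ, with z_{0.19} = -0.8779 and z_{0.95} = 1.645.
Eliminate σ: μ = (z₂·x₁ − z₁·x₂)/(z₂ − z₁) = (1.645·12.6 − (-0.8779)·64.5)/2.523 = 30.66.
Then σ = (x₂ − x₁)/(z₂ − z₁) = (64.5 − 12.6)/2.523 = 20.57.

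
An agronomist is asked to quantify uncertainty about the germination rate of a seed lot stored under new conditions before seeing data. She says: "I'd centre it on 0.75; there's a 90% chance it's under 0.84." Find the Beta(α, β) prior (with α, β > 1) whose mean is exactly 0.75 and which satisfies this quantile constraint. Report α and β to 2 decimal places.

With mean 0.75 fixed, write α = 0.75s, β = 0.25s where s = α+β.
Need P(θ < 0.84) = 0.9 under Beta(0.75s, 0.25s). Normal approximation: (q−m)/√(m(1−m)/s) ≈ z_{0.9} = 1.28, so s ≈ 0.75·0.25·(1.28)²/(0.84−0.75)² = 38.0.
At s = 38.0: P(θ<0.84) ≈ 0.911. Adjusting to match 0.9 gives s ≈ 34.70.
So α = 0.75·34.70 ≈ 26.03, β = 0.25·34.70 ≈ 8.68.

α ≈ 26.03, β ≈ 8.68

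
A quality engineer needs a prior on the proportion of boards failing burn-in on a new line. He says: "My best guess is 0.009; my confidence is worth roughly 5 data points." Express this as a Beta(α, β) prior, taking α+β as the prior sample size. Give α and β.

Under the effective-sample-size interpretation, Beta(α, β) has prior mean α/(α+β) and prior sample size α+β.
So α+β = 5 and α/(α+β) = 0.009, giving α = 0.009·5 = 0.045 and β = 5 − 0.045 = 4.955.

α = 0.045, β = 4.955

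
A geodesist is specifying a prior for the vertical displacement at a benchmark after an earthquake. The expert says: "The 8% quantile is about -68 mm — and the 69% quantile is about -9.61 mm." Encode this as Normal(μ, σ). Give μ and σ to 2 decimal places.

For Normal(μ,σ), the p-quantile is μ + z_p·σ. Here z_{0.08} = -1.405, z_{0.69} = 0.4959.
So -68 = μ − 1.405σ and -9.61 = μ + 0.4959σ.
Subtracting: σ = (-9.61 − -68)/(0.4959 − (-1.405)) = 30.72.
Then μ = -68 − (-1.405)·30.72 = -24.84.

μ = -24.84, σ = 30.72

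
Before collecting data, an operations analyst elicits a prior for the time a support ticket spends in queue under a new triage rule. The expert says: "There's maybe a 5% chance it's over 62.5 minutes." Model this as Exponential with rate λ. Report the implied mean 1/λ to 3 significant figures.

mean ≈ 20.9 minutes

P(T > 62.5) = e^(−λ·62.5) = 0.05, so λ = −ln(0.05)/62.5 = 0.0479.
Mean = 1/λ = 20.9 minutes.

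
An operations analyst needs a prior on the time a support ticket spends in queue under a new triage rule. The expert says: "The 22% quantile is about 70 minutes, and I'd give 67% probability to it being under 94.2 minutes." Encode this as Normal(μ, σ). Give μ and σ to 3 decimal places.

μ = 85.417, σ = 19.965

The p-quantile of Normal(μ,σ) is μ + z_p·σ, with z_{0.22} = -0.7722 and z_{0.67} = 0.4399.
Eliminate σ: μ = (z₂·x₁ − z₁·x₂)/(z₂ − z₁) = (0.4399·70 − (-0.7722)·94.2)/1.212 = 85.417.
Then σ = (x₂ − x₁)/(z₂ − z₁) = (94.2 − 70)/1.212 = 19.965.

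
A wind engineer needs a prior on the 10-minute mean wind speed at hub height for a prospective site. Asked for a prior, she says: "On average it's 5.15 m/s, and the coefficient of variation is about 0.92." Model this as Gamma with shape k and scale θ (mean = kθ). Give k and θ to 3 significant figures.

k ≈ 1.18, θ ≈ 4.36

For Gamma(k, scale θ): mean = kθ, variance = kθ², so CV = 1/√k.
CV = 0.92, hence k = 1/CV² = 1.18.
Then θ = mean/k = 5.15/1.18 = 4.36.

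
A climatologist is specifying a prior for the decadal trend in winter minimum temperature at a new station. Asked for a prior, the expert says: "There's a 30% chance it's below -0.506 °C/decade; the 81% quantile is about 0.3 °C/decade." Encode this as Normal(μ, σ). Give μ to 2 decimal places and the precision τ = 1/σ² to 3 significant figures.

The p-quantile of Normal(μ,σ) is μ + z_p·σ, with z_{0.3} = -0.5244 and z_{0.81} = 0.8779.
Eliminate σ: μ = (z₂·x₁ − z₁·x₂)/(z₂ − z₁) = (0.8779·-0.506 − (-0.5244)·0.3)/1.402 = -0.20.
Then σ = (x₂ − x₁)/(z₂ − z₁) = (0.3 − -0.506)/1.402 = 0.57.
Precision τ = 1/σ² = 1/0.5748² = 3.03.

μ = -0.20, τ = 3.03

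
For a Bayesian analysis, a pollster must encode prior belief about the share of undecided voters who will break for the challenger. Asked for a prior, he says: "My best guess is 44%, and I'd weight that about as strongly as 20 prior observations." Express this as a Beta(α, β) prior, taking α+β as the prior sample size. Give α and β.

Under the effective-sample-size interpretation, Beta(α, β) has prior mean α/(α+β) and prior sample size α+β.
So α+β = 20 and α/(α+β) = 0.44, giving α = 0.44·20 = 8.8 and β = 20 − 8.8 = 11.2.

α = 8.8, β = 11.2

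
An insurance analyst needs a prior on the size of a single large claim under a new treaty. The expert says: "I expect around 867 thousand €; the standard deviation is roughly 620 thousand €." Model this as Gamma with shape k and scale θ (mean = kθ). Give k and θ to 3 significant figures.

For Gamma(k, scale θ): mean = kθ, variance = kθ², so CV = 1/√k.
CV = SD/mean = 620/867 = 0.7151, hence k = 1/CV² = 1.96.
Then θ = mean/k = 867/1.96 = 443.

k ≈ 1.96, θ ≈ 443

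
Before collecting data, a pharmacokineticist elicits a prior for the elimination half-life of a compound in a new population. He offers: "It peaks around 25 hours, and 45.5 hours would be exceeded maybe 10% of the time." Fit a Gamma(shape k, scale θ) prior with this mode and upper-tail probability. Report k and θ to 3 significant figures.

k ≈ 6.31, θ ≈ 4.7

Gamma(k,θ) with k>1 has mode (k−1)θ, so θ = 25/(k−1).
Need P(X < 45.5) = 0.9 with θ tied to k this way. Start at k = 2, θ = 25: P(X<45.5) ≈ 0.543.
Too low — raise k to concentrate. Iterating converges to k ≈ 6.31.
Then θ = 25/(6.31−1) ≈ 4.7.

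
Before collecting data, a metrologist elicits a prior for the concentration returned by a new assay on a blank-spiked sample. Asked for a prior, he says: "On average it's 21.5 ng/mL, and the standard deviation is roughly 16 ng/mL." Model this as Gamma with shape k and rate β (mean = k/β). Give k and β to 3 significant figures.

For Gamma(k, rate β): mean = k/β, variance = k/β², so CV = 1/√k.
CV = SD/mean = 16/21.5 = 0.7442, hence k = 1/CV² = 1.81.
Then β = k/mean = 1.81/21.5 = 0.084.

k ≈ 1.81, β ≈ 0.084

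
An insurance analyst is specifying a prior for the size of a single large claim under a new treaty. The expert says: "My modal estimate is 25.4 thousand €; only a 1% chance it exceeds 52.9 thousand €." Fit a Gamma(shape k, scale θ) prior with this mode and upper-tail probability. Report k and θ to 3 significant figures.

k ≈ 10.1, θ ≈ 2.81

Gamma(k,θ) with k>1 has mode (k−1)θ, so θ = 25.4/(k−1).
Need P(X < 52.9) = 0.99 with θ tied to k this way. Start at k = 2, θ = 25.4: P(X<52.9) ≈ 0.616.
Too low — raise k to concentrate. Iterating converges to k ≈ 10.1.
Then θ = 25.4/(10.1−1) ≈ 2.81.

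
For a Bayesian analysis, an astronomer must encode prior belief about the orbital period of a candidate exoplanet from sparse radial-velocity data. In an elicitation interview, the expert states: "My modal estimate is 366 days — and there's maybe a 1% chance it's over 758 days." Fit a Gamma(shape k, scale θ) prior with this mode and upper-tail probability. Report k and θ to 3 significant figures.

k ≈ 10.2, θ ≈ 39.8

Gamma(k,θ) with k>1 has mode (k−1)θ, so θ = 366/(k−1).
Need P(X < 758) = 0.99 with θ tied to k this way. Start at k = 2, θ = 366: P(X<758) ≈ 0.613.
Too low — raise k to concentrate. Iterating converges to k ≈ 10.2.
Then θ = 366/(10.2−1) ≈ 39.8.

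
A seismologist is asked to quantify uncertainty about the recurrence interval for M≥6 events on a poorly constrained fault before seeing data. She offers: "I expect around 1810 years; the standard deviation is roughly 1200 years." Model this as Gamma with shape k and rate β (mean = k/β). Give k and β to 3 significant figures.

For Gamma(k, rate β): mean = k/β, variance = k/β², so CV = 1/√k.
CV = SD/mean = 1200/1810 = 0.663, hence k = 1/CV² = 2.28.
Then β = k/mean = 2.28/1810 = 0.00126.

k ≈ 2.28, β ≈ 0.00126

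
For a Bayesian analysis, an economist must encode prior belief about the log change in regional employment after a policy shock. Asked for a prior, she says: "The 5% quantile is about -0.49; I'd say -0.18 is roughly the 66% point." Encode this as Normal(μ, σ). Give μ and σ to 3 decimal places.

The p-quantile of Normal(μ,σ) is μ + z_p·σ, with z_{0.05} = -1.645 and z_{0.66} = 0.4125.
Eliminate σ: μ = (z₂·x₁ − z₁·x₂)/(z₂ − z₁) = (0.4125·-0.49 − (-1.645)·-0.18)/2.057 = -0.242.
Then σ = (x₂ − x₁)/(z₂ − z₁) = (-0.18 − -0.49)/2.057 = 0.151.

μ = -0.242, σ = 0.151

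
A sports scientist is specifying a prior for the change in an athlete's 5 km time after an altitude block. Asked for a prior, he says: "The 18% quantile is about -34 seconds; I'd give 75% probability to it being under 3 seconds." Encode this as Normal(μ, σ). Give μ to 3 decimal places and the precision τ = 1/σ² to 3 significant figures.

For Normal(μ,σ), the p-quantile is μ + z_p·σ. Here z_{0.18} = -0.9154, z_{0.75} = 0.6745.
So -34 = μ − 0.9154σ and 3 = μ + 0.6745σ.
Subtracting: σ = (3 − -34)/(0.6745 − (-0.9154)) = 23.273.
Then μ = -34 − (-0.9154)·23.273 = -12.697.
Precision τ = 1/σ² = 1/23.27² = 0.00185.

μ = -12.697, τ = 0.00185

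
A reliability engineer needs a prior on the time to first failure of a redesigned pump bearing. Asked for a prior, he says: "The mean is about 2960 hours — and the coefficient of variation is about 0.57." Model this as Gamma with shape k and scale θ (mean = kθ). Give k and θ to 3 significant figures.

For Gamma(k, scale θ): mean = kθ, variance = kθ², so CV = 1/√k.
CV = 0.57, hence k = 1/CV² = 3.08.
Then θ = mean/k = 2960/3.08 = 962.

k ≈ 3.08, θ ≈ 962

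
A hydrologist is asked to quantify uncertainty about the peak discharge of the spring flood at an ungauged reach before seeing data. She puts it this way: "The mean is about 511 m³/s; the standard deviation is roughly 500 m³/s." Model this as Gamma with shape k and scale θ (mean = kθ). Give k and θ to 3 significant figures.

k ≈ 1.04, θ ≈ 489

For Gamma(k, scale θ): mean = kθ, variance = kθ², so CV = 1/√k.
CV = SD/mean = 500/511 = 0.9785, hence k = 1/CV² = 1.04.
Then θ = mean/k = 511/1.04 = 489.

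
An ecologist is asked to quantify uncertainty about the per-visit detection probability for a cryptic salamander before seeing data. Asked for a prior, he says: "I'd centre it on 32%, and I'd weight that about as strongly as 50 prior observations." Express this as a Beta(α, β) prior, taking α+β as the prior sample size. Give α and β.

α = 16, β = 34

Under the effective-sample-size interpretation, Beta(α, β) has prior mean α/(α+β) and prior sample size α+β.
So α+β = 50 and α/(α+β) = 0.32, giving α = 0.32·50 = 16 and β = 50 − 16 = 34.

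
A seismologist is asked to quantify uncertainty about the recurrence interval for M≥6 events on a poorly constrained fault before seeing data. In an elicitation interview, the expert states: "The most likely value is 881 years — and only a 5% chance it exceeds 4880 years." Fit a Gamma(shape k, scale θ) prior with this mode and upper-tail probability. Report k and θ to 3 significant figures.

Gamma(k,θ) with k>1 has mode (k−1)θ, so θ = 881/(k−1).
Need P(X < 4880) = 0.95 with θ tied to k this way. Start at k = 2, θ = 881: P(X<4880) ≈ 0.974.
Too high — lower k to spread out. Iterating converges to k ≈ 1.8.
Then θ = 881/(1.8−1) ≈ 1110.

k ≈ 1.8, θ ≈ 1110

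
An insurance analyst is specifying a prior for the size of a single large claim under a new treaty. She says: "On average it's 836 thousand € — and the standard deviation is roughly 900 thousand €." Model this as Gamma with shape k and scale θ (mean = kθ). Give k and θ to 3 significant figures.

k ≈ 0.863, θ ≈ 969

For Gamma(k, scale θ): mean = kθ, variance = kθ², so CV = 1/√k.
CV = SD/mean = 900/836 = 1.077, hence k = 1/CV² = 0.863.
Then θ = mean/k = 836/0.863 = 969.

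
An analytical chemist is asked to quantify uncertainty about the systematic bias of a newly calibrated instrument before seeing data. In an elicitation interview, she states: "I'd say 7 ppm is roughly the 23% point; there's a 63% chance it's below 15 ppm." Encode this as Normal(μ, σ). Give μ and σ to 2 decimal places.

μ = 12.52, σ = 7.47

For Normal(μ,σ), the p-quantile is μ + z_p·σ. Here z_{0.23} = -0.7388, z_{0.63} = 0.3319.
So 7 = μ − 0.7388σ and 15 = μ + 0.3319σ.
Subtracting: σ = (15 − 7)/(0.3319 − (-0.7388)) = 7.47.
Then μ = 7 − (-0.7388)·7.47 = 12.52.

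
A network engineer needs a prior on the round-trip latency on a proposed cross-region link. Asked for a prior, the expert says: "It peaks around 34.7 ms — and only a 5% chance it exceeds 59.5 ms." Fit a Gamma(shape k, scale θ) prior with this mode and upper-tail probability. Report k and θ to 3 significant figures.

k ≈ 10.6, θ ≈ 3.61

Gamma(k,θ) with k>1 has mode (k−1)θ, so θ = 34.7/(k−1).
Need P(X < 59.5) = 0.95 with θ tied to k this way. Start at k = 2, θ = 34.7: P(X<59.5) ≈ 0.511.
Too low — raise k to concentrate. Iterating converges to k ≈ 10.6.
Then θ = 34.7/(10.6−1) ≈ 3.61.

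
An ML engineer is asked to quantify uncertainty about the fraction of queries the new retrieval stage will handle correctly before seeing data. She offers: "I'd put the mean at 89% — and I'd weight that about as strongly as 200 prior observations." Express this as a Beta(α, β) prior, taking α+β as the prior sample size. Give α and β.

Under the effective-sample-size interpretation, Beta(α, β) has prior mean α/(α+β) and prior sample size α+β.
So α+β = 200 and α/(α+β) = 0.89, giving α = 0.89·200 = 178 and β = 200 − 178 = 22.

α = 178, β = 22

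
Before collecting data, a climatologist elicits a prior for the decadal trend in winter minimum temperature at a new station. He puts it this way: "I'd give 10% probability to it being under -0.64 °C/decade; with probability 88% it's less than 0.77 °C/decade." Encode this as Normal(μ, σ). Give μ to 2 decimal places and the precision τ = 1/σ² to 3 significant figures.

For Normal(μ,σ), the p-quantile is μ + z_p·σ. Here z_{0.1} = -1.282, z_{0.88} = 1.175.
So -0.64 = μ − 1.282σ and 0.77 = μ + 1.175σ.
Subtracting: σ = (0.77 − -0.64)/(1.175 − (-1.282)) = 0.57.
Then μ = -0.64 − (-1.282)·0.57 = 0.10.
Precision τ = 1/σ² = 1/0.574² = 3.04.

μ = 0.10, τ = 3.04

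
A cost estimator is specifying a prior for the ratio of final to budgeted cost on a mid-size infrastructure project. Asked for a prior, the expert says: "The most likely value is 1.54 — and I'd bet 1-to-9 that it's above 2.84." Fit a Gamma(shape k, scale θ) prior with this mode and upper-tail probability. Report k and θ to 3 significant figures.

k ≈ 6.09, θ ≈ 0.302

Gamma(k,θ) with k>1 has mode (k−1)θ, so θ = 1.54/(k−1).
Need P(X < 2.84) = 0.9 with θ tied to k this way. Start at k = 2, θ = 1.54: P(X<2.84) ≈ 0.550.
Too low — raise k to concentrate. Iterating converges to k ≈ 6.09.
Then θ = 1.54/(6.09−1) ≈ 0.302.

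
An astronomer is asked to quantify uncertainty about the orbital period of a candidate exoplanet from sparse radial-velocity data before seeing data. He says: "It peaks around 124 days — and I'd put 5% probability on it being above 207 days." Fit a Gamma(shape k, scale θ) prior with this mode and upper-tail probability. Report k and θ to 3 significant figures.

k ≈ 11.6, θ ≈ 11.7

Gamma(k,θ) with k>1 has mode (k−1)θ, so θ = 124/(k−1).
Need P(X < 207) = 0.95 with θ tied to k this way. Start at k = 2, θ = 124: P(X<207) ≈ 0.497.
Too low — raise k to concentrate. Iterating converges to k ≈ 11.6.
Then θ = 124/(11.6−1) ≈ 11.7.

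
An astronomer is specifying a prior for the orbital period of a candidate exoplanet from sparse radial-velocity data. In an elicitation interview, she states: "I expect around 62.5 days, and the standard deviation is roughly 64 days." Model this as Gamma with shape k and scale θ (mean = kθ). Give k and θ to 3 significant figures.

For Gamma(k, scale θ): mean = kθ, variance = kθ², so CV = 1/√k.
CV = SD/mean = 64/62.5 = 1.024, hence k = 1/CV² = 0.954.
Then θ = mean/k = 62.5/0.954 = 65.5.

k ≈ 0.954, θ ≈ 65.5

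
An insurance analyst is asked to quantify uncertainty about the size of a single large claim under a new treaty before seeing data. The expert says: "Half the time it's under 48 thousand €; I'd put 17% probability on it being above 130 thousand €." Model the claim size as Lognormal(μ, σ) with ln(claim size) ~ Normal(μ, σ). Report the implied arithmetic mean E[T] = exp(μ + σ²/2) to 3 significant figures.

If T ~ Lognormal(μ,σ) then ln T ~ Normal(μ,σ), so the p-quantile of ln T is μ + z_p·σ.
ln(48) = 3.871 and ln(130) = 4.868; z_{0.5} = 0, z_{0.83} = 0.9542.
σ = (4.868 − 3.871)/(0.9542 − (0)) = 1.044.
μ = 3.871 − (0)·1.044 = 3.871.
E[T] = exp(μ + σ²/2) = exp(3.871 + 0.5452) = 82.8 thousand €.

E[T] ≈ 82.8 thousand €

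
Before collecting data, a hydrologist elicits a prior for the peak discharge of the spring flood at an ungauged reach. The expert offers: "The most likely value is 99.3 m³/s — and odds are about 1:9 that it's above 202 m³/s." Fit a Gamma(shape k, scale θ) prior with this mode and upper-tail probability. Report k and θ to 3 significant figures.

k ≈ 4.81, θ ≈ 26.1

Gamma(k,θ) with k>1 has mode (k−1)θ, so θ = 99.3/(k−1).
Need P(X < 202) = 0.9 with θ tied to k this way. Start at k = 2, θ = 99.3: P(X<202) ≈ 0.603.
Too low — raise k to concentrate. Iterating converges to k ≈ 4.81.
Then θ = 99.3/(4.81−1) ≈ 26.1.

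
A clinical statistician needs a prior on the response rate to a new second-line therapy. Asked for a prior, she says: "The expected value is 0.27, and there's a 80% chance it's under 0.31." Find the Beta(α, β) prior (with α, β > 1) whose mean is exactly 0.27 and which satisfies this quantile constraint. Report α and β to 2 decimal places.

With mean 0.27 fixed, write α = 0.27s, β = 0.73s where s = α+β.
Need P(θ < 0.31) = 0.8 under Beta(0.27s, 0.73s). Normal approximation: (q−m)/√(m(1−m)/s) ≈ z_{0.8} = 0.842, so s ≈ 0.27·0.73·(0.842)²/(0.31−0.27)² = 87.3.
At s = 87.3: P(θ<0.31) ≈ 0.803. Adjusting to match 0.8 gives s ≈ 84.80.
So α = 0.27·84.80 ≈ 22.90, β = 0.73·84.80 ≈ 61.91.

α ≈ 22.90, β ≈ 61.91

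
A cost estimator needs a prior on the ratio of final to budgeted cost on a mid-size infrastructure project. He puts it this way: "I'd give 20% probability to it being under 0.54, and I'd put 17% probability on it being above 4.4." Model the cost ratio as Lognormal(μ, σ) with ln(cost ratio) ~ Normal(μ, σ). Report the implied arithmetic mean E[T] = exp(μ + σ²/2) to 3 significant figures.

E[T] ≈ 2.86

If T ~ Lognormal(μ,σ) then ln T ~ Normal(μ,σ), so the p-quantile of ln T is μ + z_p·σ.
ln(0.54) = -0.6162 and ln(4.4) = 1.482; z_{0.2} = -0.8416, z_{0.83} = 0.9542.
σ = (1.482 − -0.6162)/(0.9542 − (-0.8416)) = 1.168.
μ = -0.6162 − (-0.8416)·1.168 = 0.367.
E[T] = exp(μ + σ²/2) = exp(0.367 + 0.6823) = 2.86.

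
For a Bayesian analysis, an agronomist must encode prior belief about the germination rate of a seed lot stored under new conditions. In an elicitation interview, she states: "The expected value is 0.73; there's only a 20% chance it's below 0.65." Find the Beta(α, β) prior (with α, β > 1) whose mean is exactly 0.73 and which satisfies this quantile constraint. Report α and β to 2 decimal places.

α ≈ 14.96, β ≈ 5.53

With mean 0.73 fixed, write α = 0.73s, β = 0.27s where s = α+β.
Need P(θ < 0.65) = 0.2 under Beta(0.73s, 0.27s). Normal approximation: (q−m)/√(m(1−m)/s) ≈ z_{0.2} = -0.842, so s ≈ 0.73·0.27·(-0.842)²/(0.65−0.73)² = 21.8.
At s = 21.8: P(θ<0.65) ≈ 0.194. Adjusting to match 0.2 gives s ≈ 20.49.
So α = 0.73·20.49 ≈ 14.96, β = 0.27·20.49 ≈ 5.53.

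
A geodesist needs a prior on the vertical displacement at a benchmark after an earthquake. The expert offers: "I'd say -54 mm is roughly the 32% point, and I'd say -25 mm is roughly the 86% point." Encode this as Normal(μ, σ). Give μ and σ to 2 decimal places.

μ = -45.24, σ = 18.73

The p-quantile of Normal(μ,σ) is μ + z_p·σ, with z_{0.32} = -0.4677 and z_{0.86} = 1.08.
Eliminate σ: μ = (z₂·x₁ − z₁·x₂)/(z₂ − z₁) = (1.08·-54 − (-0.4677)·-25)/1.548 = -45.24.
Then σ = (x₂ − x₁)/(z₂ − z₁) = (-25 − -54)/1.548 = 18.73.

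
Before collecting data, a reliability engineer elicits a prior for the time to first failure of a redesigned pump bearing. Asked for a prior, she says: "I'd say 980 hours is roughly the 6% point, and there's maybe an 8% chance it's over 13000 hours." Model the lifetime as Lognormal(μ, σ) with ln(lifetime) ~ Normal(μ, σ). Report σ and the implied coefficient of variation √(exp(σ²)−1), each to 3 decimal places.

If T ~ Lognormal(μ,σ) then ln T ~ Normal(μ,σ), so the p-quantile of ln T is μ + z_p·σ.
ln(980) = 6.888 and ln(13000) = 9.473; z_{0.06} = -1.555, z_{0.92} = 1.405.
σ = (9.473 − 6.888)/(1.405 − (-1.555)) = 0.873.
μ = 6.888 − (-1.555)·0.873 = 8.246.
CV = √(exp(σ²)−1) = √(exp(0.7628)−1) = 1.070.

σ ≈ 0.873, CV ≈ 1.070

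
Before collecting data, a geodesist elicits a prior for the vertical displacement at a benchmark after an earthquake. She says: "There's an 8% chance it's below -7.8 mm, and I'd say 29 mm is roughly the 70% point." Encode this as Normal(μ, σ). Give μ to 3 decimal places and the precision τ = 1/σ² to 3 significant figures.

The p-quantile of Normal(μ,σ) is μ + z_p·σ, with z_{0.08} = -1.405 and z_{0.7} = 0.5244.
Eliminate σ: μ = (z₂·x₁ − z₁·x₂)/(z₂ − z₁) = (0.5244·-7.8 − (-1.405)·29)/1.929 = 18.998.
Then σ = (x₂ − x₁)/(z₂ − z₁) = (29 − -7.8)/1.929 = 19.073.
Precision τ = 1/σ² = 1/19.07² = 0.00275.

μ = 18.998, τ = 0.00275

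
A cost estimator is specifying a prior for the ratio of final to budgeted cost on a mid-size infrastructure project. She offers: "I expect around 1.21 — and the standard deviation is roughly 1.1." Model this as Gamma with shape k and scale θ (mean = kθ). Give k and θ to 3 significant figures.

For Gamma(k, scale θ): mean = kθ, variance = kθ², so CV = 1/√k.
CV = SD/mean = 1.1/1.21 = 0.9091, hence k = 1/CV² = 1.21.
Then θ = mean/k = 1.21/1.21 = 1.

k ≈ 1.21, θ ≈ 1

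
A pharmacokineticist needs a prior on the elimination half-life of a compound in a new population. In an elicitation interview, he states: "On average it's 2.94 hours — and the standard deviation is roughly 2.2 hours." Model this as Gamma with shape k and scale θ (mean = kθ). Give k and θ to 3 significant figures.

k ≈ 1.79, θ ≈ 1.65

For Gamma(k, scale θ): mean = kθ, variance = kθ², so CV = 1/√k.
CV = SD/mean = 2.2/2.94 = 0.7483, hence k = 1/CV² = 1.79.
Then θ = mean/k = 2.94/1.79 = 1.65.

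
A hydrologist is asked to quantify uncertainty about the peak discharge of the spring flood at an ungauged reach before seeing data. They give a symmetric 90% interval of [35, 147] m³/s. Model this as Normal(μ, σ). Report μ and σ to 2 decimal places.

μ = 91.00, σ = 34.05

A symmetric 90% interval runs μ ± z·σ with z = 1.645.
Half-width = 56, so σ = 56/1.645 = 34.05.
μ is the interval midpoint, 91.00.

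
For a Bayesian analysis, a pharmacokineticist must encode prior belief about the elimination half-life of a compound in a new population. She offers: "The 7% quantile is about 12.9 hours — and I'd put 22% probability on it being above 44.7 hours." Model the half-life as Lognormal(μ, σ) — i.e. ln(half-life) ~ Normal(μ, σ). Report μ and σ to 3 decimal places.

If T ~ Lognormal(μ,σ) then ln T ~ Normal(μ,σ), so the p-quantile of ln T is μ + z_p·σ.
ln(12.9) = 2.557 and ln(44.7) = 3.8; z_{0.07} = -1.476, z_{0.78} = 0.7722.
σ = (3.8 − 2.557)/(0.7722 − (-1.476)) = 0.553.
μ = 2.557 − (-1.476)·0.553 = 3.373.

μ ≈ 3.373, σ ≈ 0.553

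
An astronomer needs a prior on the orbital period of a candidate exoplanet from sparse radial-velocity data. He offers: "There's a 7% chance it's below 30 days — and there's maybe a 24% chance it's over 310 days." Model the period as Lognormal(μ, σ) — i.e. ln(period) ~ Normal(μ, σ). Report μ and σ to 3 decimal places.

If T ~ Lognormal(μ,σ) then ln T ~ Normal(μ,σ), so the p-quantile of ln T is μ + z_p·σ.
ln(30) = 3.401 and ln(310) = 5.737; z_{0.07} = -1.476, z_{0.76} = 0.7063.
σ = (5.737 − 3.401)/(0.7063 − (-1.476)) = 1.070.
μ = 3.401 − (-1.476)·1.070 = 4.981.

μ ≈ 4.981, σ ≈ 1.070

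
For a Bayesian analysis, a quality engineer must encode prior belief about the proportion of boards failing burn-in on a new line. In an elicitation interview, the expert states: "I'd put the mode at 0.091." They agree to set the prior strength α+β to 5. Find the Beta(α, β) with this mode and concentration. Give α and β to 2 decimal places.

For α,β > 1 the Beta mode is (α−1)/(α+β−2). With α+β = 5, the mode is (α−1)/3.
Set (α−1)/3 = 0.091 → α = 1 + 0.091·3 = 1.27.
β = 5 − α = 3.73.

α = 1.27, β = 3.73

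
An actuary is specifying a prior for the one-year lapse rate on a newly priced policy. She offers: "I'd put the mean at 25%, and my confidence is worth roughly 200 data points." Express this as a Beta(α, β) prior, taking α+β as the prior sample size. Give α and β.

α = 50, β = 150

Under the effective-sample-size interpretation, Beta(α, β) has prior mean α/(α+β) and prior sample size α+β.
So α+β = 200 and α/(α+β) = 0.25, giving α = 0.25·200 = 50 and β = 200 − 50 = 150.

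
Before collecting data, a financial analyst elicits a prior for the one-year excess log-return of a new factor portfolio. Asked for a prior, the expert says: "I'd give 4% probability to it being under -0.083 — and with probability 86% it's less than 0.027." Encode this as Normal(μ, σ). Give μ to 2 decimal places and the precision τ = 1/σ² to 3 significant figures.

μ = -0.01, τ = 662

For Normal(μ,σ), the p-quantile is μ + z_p·σ. Here z_{0.04} = -1.751, z_{0.86} = 1.08.
So -0.083 = μ − 1.751σ and 0.027 = μ + 1.08σ.
Subtracting: σ = (0.027 − -0.083)/(1.08 − (-1.751)) = 0.04.
Then μ = -0.083 − (-1.751)·0.04 = -0.01.
Precision τ = 1/σ² = 1/0.03886² = 662.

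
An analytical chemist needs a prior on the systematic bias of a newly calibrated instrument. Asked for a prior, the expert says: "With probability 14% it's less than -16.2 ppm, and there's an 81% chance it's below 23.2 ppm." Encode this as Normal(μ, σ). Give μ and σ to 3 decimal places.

The p-quantile of Normal(μ,σ) is μ + z_p·σ, with z_{0.14} = -1.08 and z_{0.81} = 0.8779.
Eliminate σ: μ = (z₂·x₁ − z₁·x₂)/(z₂ − z₁) = (0.8779·-16.2 − (-1.08)·23.2)/1.958 = 5.536.
Then σ = (x₂ − x₁)/(z₂ − z₁) = (23.2 − -16.2)/1.958 = 20.120.

μ = 5.536, σ = 20.120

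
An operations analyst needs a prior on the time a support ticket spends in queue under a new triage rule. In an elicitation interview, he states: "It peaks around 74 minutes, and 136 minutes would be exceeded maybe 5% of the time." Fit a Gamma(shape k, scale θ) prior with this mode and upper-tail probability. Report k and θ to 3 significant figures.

Gamma(k,θ) with k>1 has mode (k−1)θ, so θ = 74/(k−1).
Need P(X < 136) = 0.95 with θ tied to k this way. Start at k = 2, θ = 74: P(X<136) ≈ 0.548.
Too low — raise k to concentrate. Iterating converges to k ≈ 8.52.
Then θ = 74/(8.52−1) ≈ 9.84.

k ≈ 8.52, θ ≈ 9.84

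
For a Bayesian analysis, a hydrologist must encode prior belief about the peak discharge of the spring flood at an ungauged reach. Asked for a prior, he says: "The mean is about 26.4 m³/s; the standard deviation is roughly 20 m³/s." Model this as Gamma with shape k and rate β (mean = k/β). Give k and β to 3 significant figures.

For Gamma(k, rate β): mean = k/β, variance = k/β², so CV = 1/√k.
CV = SD/mean = 20/26.4 = 0.7576, hence k = 1/CV² = 1.74.
Then β = k/mean = 1.74/26.4 = 0.066.

k ≈ 1.74, β ≈ 0.066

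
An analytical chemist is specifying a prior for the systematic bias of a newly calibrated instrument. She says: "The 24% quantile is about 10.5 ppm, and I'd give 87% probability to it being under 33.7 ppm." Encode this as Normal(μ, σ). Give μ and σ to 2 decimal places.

μ = 19.44, σ = 12.66

For Normal(μ,σ), the p-quantile is μ + z_p·σ. Here z_{0.24} = -0.7063, z_{0.87} = 1.126.
So 10.5 = μ − 0.7063σ and 33.7 = μ + 1.126σ.
Subtracting: σ = (33.7 − 10.5)/(1.126 − (-0.7063)) = 12.66.
Then μ = 10.5 − (-0.7063)·12.66 = 19.44.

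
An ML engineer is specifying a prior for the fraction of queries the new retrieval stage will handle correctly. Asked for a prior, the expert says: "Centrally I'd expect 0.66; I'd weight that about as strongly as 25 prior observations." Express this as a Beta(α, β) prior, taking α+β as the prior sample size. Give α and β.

Under the effective-sample-size interpretation, Beta(α, β) has prior mean α/(α+β) and prior sample size α+β.
So α+β = 25 and α/(α+β) = 0.66, giving α = 0.66·25 = 16.5 and β = 25 − 16.5 = 8.5.

α = 16.5, β = 8.5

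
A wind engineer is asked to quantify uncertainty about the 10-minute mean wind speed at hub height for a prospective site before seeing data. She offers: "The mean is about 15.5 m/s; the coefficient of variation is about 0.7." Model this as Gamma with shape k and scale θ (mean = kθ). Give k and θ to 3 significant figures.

For Gamma(k, scale θ): mean = kθ, variance = kθ², so CV = 1/√k.
CV = 0.7, hence k = 1/CV² = 2.04.
Then θ = mean/k = 15.5/2.04 = 7.59.

k ≈ 2.04, θ ≈ 7.59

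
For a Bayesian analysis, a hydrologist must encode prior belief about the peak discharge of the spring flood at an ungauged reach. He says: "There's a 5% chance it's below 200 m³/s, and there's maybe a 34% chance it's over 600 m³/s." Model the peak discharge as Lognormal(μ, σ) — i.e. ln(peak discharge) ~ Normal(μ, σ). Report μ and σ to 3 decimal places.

If T ~ Lognormal(μ,σ) then ln T ~ Normal(μ,σ), so the p-quantile of ln T is μ + z_p·σ.
ln(200) = 5.298 and ln(600) = 6.397; z_{0.05} = -1.645, z_{0.66} = 0.4125.
σ = (6.397 − 5.298)/(0.4125 − (-1.645)) = 0.534.
μ = 5.298 − (-1.645)·0.534 = 6.177.

μ ≈ 6.177, σ ≈ 0.534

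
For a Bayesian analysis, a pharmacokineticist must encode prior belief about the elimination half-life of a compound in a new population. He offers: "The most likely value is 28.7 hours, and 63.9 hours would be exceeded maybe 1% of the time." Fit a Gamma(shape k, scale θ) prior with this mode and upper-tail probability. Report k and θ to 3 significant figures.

Gamma(k,θ) with k>1 has mode (k−1)θ, so θ = 28.7/(k−1).
Need P(X < 63.9) = 0.99 with θ tied to k this way. Start at k = 2, θ = 28.7: P(X<63.9) ≈ 0.652.
Too low — raise k to concentrate. Iterating converges to k ≈ 8.51.
Then θ = 28.7/(8.51−1) ≈ 3.82.

k ≈ 8.51, θ ≈ 3.82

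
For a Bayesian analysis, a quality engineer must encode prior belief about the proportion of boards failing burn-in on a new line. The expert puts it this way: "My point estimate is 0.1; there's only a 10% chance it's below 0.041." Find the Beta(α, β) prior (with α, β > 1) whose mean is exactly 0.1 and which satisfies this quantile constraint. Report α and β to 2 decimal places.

With mean 0.1 fixed, write α = 0.1s, β = 0.9s where s = α+β.
Need P(θ < 0.041) = 0.1 under Beta(0.1s, 0.9s). Normal approximation: (q−m)/√(m(1−m)/s) ≈ z_{0.1} = -1.28, so s ≈ 0.1·0.9·(-1.28)²/(0.041−0.1)² = 42.5.
At s = 42.5: P(θ<0.041) ≈ 0.067. Adjusting to match 0.1 gives s ≈ 33.08.
So α = 0.1·33.08 ≈ 3.31, β = 0.9·33.08 ≈ 29.77.

α ≈ 3.31, β ≈ 29.77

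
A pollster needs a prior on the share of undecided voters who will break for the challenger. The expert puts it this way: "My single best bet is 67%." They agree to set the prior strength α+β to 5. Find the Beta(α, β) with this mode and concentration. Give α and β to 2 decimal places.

α = 3.01, β = 1.99

For α,β > 1 the Beta mode is (α−1)/(α+β−2). With α+β = 5, the mode is (α−1)/3.
Set (α−1)/3 = 0.67 → α = 1 + 0.67·3 = 3.01.
β = 5 − α = 1.99.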